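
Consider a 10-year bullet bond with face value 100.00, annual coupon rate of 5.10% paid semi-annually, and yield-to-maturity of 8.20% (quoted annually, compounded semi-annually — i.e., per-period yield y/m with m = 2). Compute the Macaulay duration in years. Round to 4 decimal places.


Coupon per period c = face * coupon_rate / m = 2.550000
Periods per year m = 2; per-period yield y/m = 0.041000
Number of cashflows N = 20
Cashflows (t years, CF_t, discount factor 1/(1+y/m)^(m*t), PV):
  t = 0.5000: CF_t = 2.550000, DF = 0.960615, PV = 2.449568
  t = 1.0000: CF_t = 2.550000, DF = 0.922781, PV = 2.353091
  t = 1.5000: CF_t = 2.550000, DF = 0.886437, PV = 2.260414
  t = 2.0000: CF_t = 2.550000, DF = 0.851524, PV = 2.171387
  t = 2.5000: CF_t = 2.550000, DF = 0.817987, PV = 2.085867
  t = 3.0000: CF_t = 2.550000, DF = 0.785770, PV = 2.003714
  t = 3.5000: CF_t = 2.550000, DF = 0.754823, PV = 1.924798
  t = 4.0000: CF_t = 2.550000, DF = 0.725094, PV = 1.848989
  t = 4.5000: CF_t = 2.550000, DF = 0.696536, PV = 1.776166
  t = 5.0000: CF_t = 2.550000, DF = 0.669103, PV = 1.706212
  t = 5.5000: CF_t = 2.550000, DF = 0.642750, PV = 1.639012
  t = 6.0000: CF_t = 2.550000, DF = 0.617435, PV = 1.574459
  t = 6.5000: CF_t = 2.550000, DF = 0.593117, PV = 1.512449
  t = 7.0000: CF_t = 2.550000, DF = 0.569757, PV = 1.452881
  t = 7.5000: CF_t = 2.550000, DF = 0.547317, PV = 1.395659
  t = 8.0000: CF_t = 2.550000, DF = 0.525761, PV = 1.340690
  t = 8.5000: CF_t = 2.550000, DF = 0.505054, PV = 1.287887
  t = 9.0000: CF_t = 2.550000, DF = 0.485162, PV = 1.237163
  t = 9.5000: CF_t = 2.550000, DF = 0.466054, PV = 1.188437
  t = 10.0000: CF_t = 102.550000, DF = 0.447698, PV = 45.911457
Price P = sum_t PV_t = 79.120300
Macaulay numerator sum_t t * PV_t:
  t * PV_t at t = 0.5000: 1.224784
  t * PV_t at t = 1.0000: 2.353091
  t * PV_t at t = 1.5000: 3.390621
  t * PV_t at t = 2.0000: 4.342774
  t * PV_t at t = 2.5000: 5.214667
  t * PV_t at t = 3.0000: 6.011143
  t * PV_t at t = 3.5000: 6.736792
  t * PV_t at t = 4.0000: 7.395956
  t * PV_t at t = 4.5000: 7.992748
  t * PV_t at t = 5.0000: 8.531058
  t * PV_t at t = 5.5000: 9.014566
  t * PV_t at t = 6.0000: 9.446756
  t * PV_t at t = 6.5000: 9.830918
  t * PV_t at t = 7.0000: 10.170165
  t * PV_t at t = 7.5000: 10.467441
  t * PV_t at t = 8.0000: 10.725523
  t * PV_t at t = 8.5000: 10.947040
  t * PV_t at t = 9.0000: 11.134470
  t * PV_t at t = 9.5000: 11.290156
  t * PV_t at t = 10.0000: 459.114569
Macaulay duration D = (sum_t t * PV_t) / P = 605.335237 / 79.120300 = 7.650821

Answer: Macaulay duration = 7.6508 years


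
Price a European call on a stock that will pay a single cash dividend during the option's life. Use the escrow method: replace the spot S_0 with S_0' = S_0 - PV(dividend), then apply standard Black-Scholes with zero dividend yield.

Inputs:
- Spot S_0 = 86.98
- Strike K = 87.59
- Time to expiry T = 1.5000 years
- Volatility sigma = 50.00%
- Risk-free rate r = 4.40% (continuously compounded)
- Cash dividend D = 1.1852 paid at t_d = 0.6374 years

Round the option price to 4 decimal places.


PV(D) = D * exp(-r * t_d) = 1.1852 * 0.97234403 = 1.15242214
S_0' = S_0 - PV(D) = 86.9800 - 1.15242214 = 85.82757786
d1 = (ln(S_0'/K) + (r + sigma^2/2)*T) / (sigma*sqrt(T)) = 0.38077079
d2 = d1 - sigma*sqrt(T) = -0.23160164
exp(-rT) = 0.93613086
N(d1) = 0.64831333; N(d2) = 0.40842372
C = S_0' * N(d1) - K * exp(-rT) * N(d2) = 85.82757786 * 0.64831333 - 87.5900 * 0.93613086 * 0.40842372 = 22.1542

Answer: Price = 22.1542


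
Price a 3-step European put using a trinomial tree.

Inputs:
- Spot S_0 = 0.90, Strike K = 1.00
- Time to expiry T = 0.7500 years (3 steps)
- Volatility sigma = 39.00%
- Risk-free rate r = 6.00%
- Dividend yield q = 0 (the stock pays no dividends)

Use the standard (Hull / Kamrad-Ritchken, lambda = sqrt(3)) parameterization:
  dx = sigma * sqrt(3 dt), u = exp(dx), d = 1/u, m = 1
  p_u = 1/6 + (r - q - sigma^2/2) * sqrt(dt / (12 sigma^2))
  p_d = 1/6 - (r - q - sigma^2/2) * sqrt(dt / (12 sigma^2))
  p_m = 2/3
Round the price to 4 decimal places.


dt = T/N = 0.250000; dx = sigma*sqrt(3*dt) = 0.337750
u = exp(dx) = 1.401790; d = 1/u = 0.713374
p_u = 0.160727, p_m = 0.666667, p_d = 0.172607
Discount per step: exp(-r*dt) = 0.985112
Stock lattice S(k, j) with j the centered position index:
  k=0: S(0,+0) = 0.9000
  k=1: S(1,-1) = 0.6420; S(1,+0) = 0.9000; S(1,+1) = 1.2616
  k=2: S(2,-2) = 0.4580; S(2,-1) = 0.6420; S(2,+0) = 0.9000; S(2,+1) = 1.2616; S(2,+2) = 1.7685
  k=3: S(3,-3) = 0.3267; S(3,-2) = 0.4580; S(3,-1) = 0.6420; S(3,+0) = 0.9000; S(3,+1) = 1.2616; S(3,+2) = 1.7685; S(3,+3) = 2.4791
Terminal payoffs V(N, j) = max(K - S_T, 0):
  V(3,-3) = 0.673266; V(3,-2) = 0.541988; V(3,-1) = 0.357964; V(3,+0) = 0.100000; V(3,+1) = 0.000000; V(3,+2) = 0.000000; V(3,+3) = 0.000000
Backward induction: V(k, j) = exp(-r*dt) * [p_u * V(k+1, j+1) + p_m * V(k+1, j) + p_d * V(k+1, j-1)]
  V(2,-2) = exp(-r*dt) * [p_u*0.357964 + p_m*0.541988 + p_d*0.673266] = 0.527104
  V(2,-1) = exp(-r*dt) * [p_u*0.100000 + p_m*0.357964 + p_d*0.541988] = 0.343081
  V(2,+0) = exp(-r*dt) * [p_u*0.000000 + p_m*0.100000 + p_d*0.357964] = 0.126541
  V(2,+1) = exp(-r*dt) * [p_u*0.000000 + p_m*0.000000 + p_d*0.100000] = 0.017004
  V(2,+2) = exp(-r*dt) * [p_u*0.000000 + p_m*0.000000 + p_d*0.000000] = 0.000000
  V(1,-1) = exp(-r*dt) * [p_u*0.126541 + p_m*0.343081 + p_d*0.527104] = 0.334978
  V(1,+0) = exp(-r*dt) * [p_u*0.017004 + p_m*0.126541 + p_d*0.343081] = 0.144134
  V(1,+1) = exp(-r*dt) * [p_u*0.000000 + p_m*0.017004 + p_d*0.126541] = 0.032684
  V(0,+0) = exp(-r*dt) * [p_u*0.032684 + p_m*0.144134 + p_d*0.334978] = 0.156792

Answer: Price = V(0,0) = 0.1568


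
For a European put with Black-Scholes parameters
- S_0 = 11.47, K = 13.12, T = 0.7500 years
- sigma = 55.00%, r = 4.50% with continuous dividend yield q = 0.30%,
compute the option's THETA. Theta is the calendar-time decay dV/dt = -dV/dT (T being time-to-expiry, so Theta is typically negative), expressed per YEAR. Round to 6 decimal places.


d1 = 0.0221170242; d2 = -0.4541969479
phi(d1) = 0.3988447185; exp(-qT) = 0.9977525294; exp(-rT) = 0.9668131777
Theta = -S*exp(-qT)*phi(d1)*sigma/(2*sqrt(T)) + r*K*exp(-rT)*N(-d2) - q*S*exp(-qT)*N(-d1)
N(-d1) = 0.4911773032; N(-d2) = 0.6751564602; sqrt(T) = 0.8660254038
Term 1 = -11.4700 * 0.9977525294 * 0.3988447185 * 0.5500 / (2 * 0.8660254038) = -1.4494130358
Term 2 = 0.0450 * 13.1200 * 0.9668131777 * 0.6751564602 = 0.3853836961
Term 3 = -0.0030 * 11.4700 * 0.9977525294 * 0.4911773032 = -0.0168634256
Theta = -1.4494130358 + (0.3853836961) + (-0.0168634256) = -1.080893

Answer: Theta = -1.080893


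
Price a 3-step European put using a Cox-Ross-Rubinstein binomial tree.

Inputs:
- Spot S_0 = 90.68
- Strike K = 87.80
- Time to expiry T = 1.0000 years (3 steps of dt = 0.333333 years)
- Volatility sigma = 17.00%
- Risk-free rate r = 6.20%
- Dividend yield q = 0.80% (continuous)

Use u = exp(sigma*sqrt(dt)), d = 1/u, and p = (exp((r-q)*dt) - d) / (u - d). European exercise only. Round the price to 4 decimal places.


Answer: Price = V(0,0) = 3.2095

Derivation:
dt = T/N = 0.333333
u = exp(sigma*sqrt(dt)) = 1.103128; d = 1/u = 0.906513
p = (exp((r-q)*dt) - d) / (u - d) = 0.567861
Discount per step: exp(-r*dt) = 0.979545
Stock lattice S(k, i) with i counting down-moves:
  k=0: S(0,0) = 90.6800
  k=1: S(1,0) = 100.0316; S(1,1) = 82.2026
  k=2: S(2,0) = 110.3477; S(2,1) = 90.6800; S(2,2) = 74.5178
  k=3: S(3,0) = 121.7276; S(3,1) = 100.0316; S(3,2) = 82.2026; S(3,3) = 67.5514
Terminal payoffs V(N, i) = max(K - S_T, 0):
  V(3,0) = 0.000000; V(3,1) = 0.000000; V(3,2) = 5.597371; V(3,3) = 20.248641
Backward induction: V(k, i) = exp(-r*dt) * [p * V(k+1, i) + (1-p) * V(k+1, i+1)].
  V(2,0) = exp(-r*dt) * [p*0.000000 + (1-p)*0.000000] = 0.000000
  V(2,1) = exp(-r*dt) * [p*0.000000 + (1-p)*5.597371] = 2.369366
  V(2,2) = exp(-r*dt) * [p*5.597371 + (1-p)*20.248641] = 11.684759
  V(1,0) = exp(-r*dt) * [p*0.000000 + (1-p)*2.369366] = 1.002952
  V(1,1) = exp(-r*dt) * [p*2.369366 + (1-p)*11.684759] = 6.264106
  V(0,0) = exp(-r*dt) * [p*1.002952 + (1-p)*6.264106] = 3.209483


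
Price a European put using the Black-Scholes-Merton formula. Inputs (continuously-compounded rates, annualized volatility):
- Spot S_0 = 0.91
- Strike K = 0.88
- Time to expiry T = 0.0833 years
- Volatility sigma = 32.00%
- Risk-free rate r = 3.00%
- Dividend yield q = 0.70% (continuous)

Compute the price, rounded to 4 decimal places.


d1 = (ln(S/K) + (r - q + 0.5*sigma^2) * T) / (sigma * sqrt(T)) = 0.42988955
d2 = d1 - sigma * sqrt(T) = 0.33753198
exp(-rT) = 0.99750412; exp(-qT) = 0.99941707
P = K * exp(-rT) * N(-d2) - S_0 * exp(-qT) * N(-d1)
N(-d1) = 0.33363800; N(-d2) = 0.36785795
P = 0.8800 * 0.99750412 * 0.36785795 - 0.9100 * 0.99941707 * 0.33363800 = 0.0195

Answer: Price = 0.0195


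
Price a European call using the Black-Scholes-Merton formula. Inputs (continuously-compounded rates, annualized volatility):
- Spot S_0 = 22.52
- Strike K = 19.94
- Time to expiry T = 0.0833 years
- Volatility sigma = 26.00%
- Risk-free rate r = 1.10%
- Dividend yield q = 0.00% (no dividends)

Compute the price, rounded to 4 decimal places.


d1 = (ln(S/K) + (r - q + 0.5*sigma^2) * T) / (sigma * sqrt(T)) = 1.67120210
d2 = d1 - sigma * sqrt(T) = 1.59616158
exp(-rT) = 0.99908412; exp(-qT) = 1.00000000
C = S_0 * exp(-qT) * N(d1) - K * exp(-rT) * N(d2)
N(d1) = 0.95265912; N(d2) = 0.94477364
C = 22.5200 * 1.00000000 * 0.95265912 - 19.9400 * 0.99908412 * 0.94477364 = 2.6324

Answer: Price = 2.6324


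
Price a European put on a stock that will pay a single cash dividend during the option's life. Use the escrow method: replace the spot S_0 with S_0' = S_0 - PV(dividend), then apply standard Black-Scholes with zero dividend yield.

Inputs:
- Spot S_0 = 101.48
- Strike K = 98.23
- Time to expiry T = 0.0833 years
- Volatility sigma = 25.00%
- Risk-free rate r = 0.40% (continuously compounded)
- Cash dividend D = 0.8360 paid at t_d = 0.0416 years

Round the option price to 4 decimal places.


PV(D) = D * exp(-r * t_d) = 0.8360 * 0.99983361 = 0.83586090
S_0' = S_0 - PV(D) = 101.4800 - 0.83586090 = 100.64413910
d1 = (ln(S_0'/K) + (r + sigma^2/2)*T) / (sigma*sqrt(T)) = 0.37718554
d2 = d1 - sigma*sqrt(T) = 0.30503120
exp(-rT) = 0.99966686
N(-d1) = 0.35301786; N(-d2) = 0.38017120
P = K * exp(-rT) * N(-d2) - S_0' * N(-d1) = 98.2300 * 0.99966686 * 0.38017120 - 100.64413910 * 0.35301786 = 1.8026

Answer: Price = 1.8026


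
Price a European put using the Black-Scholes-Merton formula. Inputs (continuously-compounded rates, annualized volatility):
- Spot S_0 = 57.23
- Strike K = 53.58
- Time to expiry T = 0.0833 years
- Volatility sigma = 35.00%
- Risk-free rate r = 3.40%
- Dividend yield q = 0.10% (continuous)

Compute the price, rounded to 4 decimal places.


Answer: Price = 0.8254

Derivation:
d1 = (ln(S/K) + (r - q + 0.5*sigma^2) * T) / (sigma * sqrt(T)) = 0.73011536
d2 = d1 - sigma * sqrt(T) = 0.62909927
exp(-rT) = 0.99717181; exp(-qT) = 0.99991670
P = K * exp(-rT) * N(-d2) - S_0 * exp(-qT) * N(-d1)
N(-d1) = 0.23265984; N(-d2) = 0.26464203
P = 53.5800 * 0.99717181 * 0.26464203 - 57.2300 * 0.99991670 * 0.23265984 = 0.8254


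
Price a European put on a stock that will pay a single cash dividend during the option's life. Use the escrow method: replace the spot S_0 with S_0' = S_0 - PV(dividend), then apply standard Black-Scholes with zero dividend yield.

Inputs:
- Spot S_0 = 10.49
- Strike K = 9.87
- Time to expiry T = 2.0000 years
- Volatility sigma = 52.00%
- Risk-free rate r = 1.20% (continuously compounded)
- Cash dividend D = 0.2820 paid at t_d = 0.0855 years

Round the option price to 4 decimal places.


PV(D) = D * exp(-r * t_d) = 0.2820 * 0.99897453 = 0.28171082
S_0' = S_0 - PV(D) = 10.4900 - 0.28171082 = 10.20828918
d1 = (ln(S_0'/K) + (r + sigma^2/2)*T) / (sigma*sqrt(T)) = 0.44615746
d2 = d1 - sigma*sqrt(T) = -0.28923360
exp(-rT) = 0.97628571
N(-d1) = 0.32774176; N(-d2) = 0.61379869
P = K * exp(-rT) * N(-d2) - S_0' * N(-d1) = 9.8700 * 0.97628571 * 0.61379869 - 10.20828918 * 0.32774176 = 2.5688

Answer: Price = 2.5688


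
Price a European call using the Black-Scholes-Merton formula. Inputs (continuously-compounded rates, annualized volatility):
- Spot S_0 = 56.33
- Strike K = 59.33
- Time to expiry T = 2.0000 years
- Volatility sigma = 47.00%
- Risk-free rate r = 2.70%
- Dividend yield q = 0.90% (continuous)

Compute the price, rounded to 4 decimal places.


d1 = (ln(S/K) + (r - q + 0.5*sigma^2) * T) / (sigma * sqrt(T)) = 0.30843723
d2 = d1 - sigma * sqrt(T) = -0.35624315
exp(-rT) = 0.94743211; exp(-qT) = 0.98216103
C = S_0 * exp(-qT) * N(d1) - K * exp(-rT) * N(d2)
N(d1) = 0.62112517; N(d2) = 0.36082924
C = 56.3300 * 0.98216103 * 0.62112517 - 59.3300 * 0.94743211 * 0.36082924 = 14.0812

Answer: Price = 14.0812


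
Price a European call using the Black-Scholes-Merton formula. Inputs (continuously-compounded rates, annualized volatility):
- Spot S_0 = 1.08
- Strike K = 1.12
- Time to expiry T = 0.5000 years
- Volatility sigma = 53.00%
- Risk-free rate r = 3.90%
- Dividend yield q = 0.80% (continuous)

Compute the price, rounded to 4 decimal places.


Answer: Price = 0.1505

Derivation:
d1 = (ln(S/K) + (r - q + 0.5*sigma^2) * T) / (sigma * sqrt(T)) = 0.13170159
d2 = d1 - sigma * sqrt(T) = -0.24306501
exp(-rT) = 0.98068890; exp(-qT) = 0.99600799
C = S_0 * exp(-qT) * N(d1) - K * exp(-rT) * N(d2)
N(d1) = 0.55238984; N(d2) = 0.40397752
C = 1.0800 * 0.99600799 * 0.55238984 - 1.1200 * 0.98068890 * 0.40397752 = 0.1505


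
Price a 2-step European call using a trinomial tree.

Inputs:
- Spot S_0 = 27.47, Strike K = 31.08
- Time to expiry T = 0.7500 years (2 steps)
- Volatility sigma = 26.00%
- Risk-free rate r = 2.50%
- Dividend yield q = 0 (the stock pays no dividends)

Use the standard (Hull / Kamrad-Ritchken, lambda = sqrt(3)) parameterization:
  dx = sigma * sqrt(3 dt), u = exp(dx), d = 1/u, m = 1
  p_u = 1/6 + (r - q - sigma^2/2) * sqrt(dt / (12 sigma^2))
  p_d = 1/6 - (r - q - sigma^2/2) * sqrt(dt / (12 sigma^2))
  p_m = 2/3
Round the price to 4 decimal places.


dt = T/N = 0.375000; dx = sigma*sqrt(3*dt) = 0.275772
u = exp(dx) = 1.317547; d = 1/u = 0.758986
p_u = 0.160683, p_m = 0.666667, p_d = 0.172650
Discount per step: exp(-r*dt) = 0.990669
Stock lattice S(k, j) with j the centered position index:
  k=0: S(0,+0) = 27.4700
  k=1: S(1,-1) = 20.8494; S(1,+0) = 27.4700; S(1,+1) = 36.1930
  k=2: S(2,-2) = 15.8244; S(2,-1) = 20.8494; S(2,+0) = 27.4700; S(2,+1) = 36.1930; S(2,+2) = 47.6860
Terminal payoffs V(N, j) = max(S_T - K, 0):
  V(2,-2) = 0.000000; V(2,-1) = 0.000000; V(2,+0) = 0.000000; V(2,+1) = 5.113015; V(2,+2) = 16.605997
Backward induction: V(k, j) = exp(-r*dt) * [p_u * V(k+1, j+1) + p_m * V(k+1, j) + p_d * V(k+1, j-1)]
  V(1,-1) = exp(-r*dt) * [p_u*0.000000 + p_m*0.000000 + p_d*0.000000] = 0.000000
  V(1,+0) = exp(-r*dt) * [p_u*5.113015 + p_m*0.000000 + p_d*0.000000] = 0.813911
  V(1,+1) = exp(-r*dt) * [p_u*16.605997 + p_m*5.113015 + p_d*0.000000] = 6.020280
  V(0,+0) = exp(-r*dt) * [p_u*6.020280 + p_m*0.813911 + p_d*0.000000] = 1.495877

Answer: Price = V(0,0) = 1.4959


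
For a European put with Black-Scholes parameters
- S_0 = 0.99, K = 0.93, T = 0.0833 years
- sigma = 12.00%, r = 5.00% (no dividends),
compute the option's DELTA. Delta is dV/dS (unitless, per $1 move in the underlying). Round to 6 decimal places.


d1 = 1.9427426075; d2 = 1.9081085202
phi(d1) = 0.0604424895; exp(-qT) = 1.0000000000; exp(-rT) = 0.9958436616
N(-d1) = 0.0260236327
Delta = -exp(-qT) * N(-d1) = -1.0000000000 * 0.0260236327 = -0.026024

Answer: Delta = -0.026024


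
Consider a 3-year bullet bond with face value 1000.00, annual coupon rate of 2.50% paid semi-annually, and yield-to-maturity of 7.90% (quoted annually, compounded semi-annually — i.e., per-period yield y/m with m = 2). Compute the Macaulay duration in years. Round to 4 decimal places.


Answer: Macaulay duration = 2.9001 years

Derivation:
Coupon per period c = face * coupon_rate / m = 12.500000
Periods per year m = 2; per-period yield y/m = 0.039500
Number of cashflows N = 6
Cashflows (t years, CF_t, discount factor 1/(1+y/m)^(m*t), PV):
  t = 0.5000: CF_t = 12.500000, DF = 0.962001, PV = 12.025012
  t = 1.0000: CF_t = 12.500000, DF = 0.925446, PV = 11.568073
  t = 1.5000: CF_t = 12.500000, DF = 0.890280, PV = 11.128497
  t = 2.0000: CF_t = 12.500000, DF = 0.856450, PV = 10.705625
  t = 2.5000: CF_t = 12.500000, DF = 0.823906, PV = 10.298822
  t = 3.0000: CF_t = 1012.500000, DF = 0.792598, PV = 802.505597
Price P = sum_t PV_t = 858.231626
Macaulay numerator sum_t t * PV_t:
  t * PV_t at t = 0.5000: 6.012506
  t * PV_t at t = 1.0000: 11.568073
  t * PV_t at t = 1.5000: 16.692746
  t * PV_t at t = 2.0000: 21.411251
  t * PV_t at t = 2.5000: 25.747055
  t * PV_t at t = 3.0000: 2407.516790
Macaulay duration D = (sum_t t * PV_t) / P = 2488.948421 / 858.231626 = 2.900089


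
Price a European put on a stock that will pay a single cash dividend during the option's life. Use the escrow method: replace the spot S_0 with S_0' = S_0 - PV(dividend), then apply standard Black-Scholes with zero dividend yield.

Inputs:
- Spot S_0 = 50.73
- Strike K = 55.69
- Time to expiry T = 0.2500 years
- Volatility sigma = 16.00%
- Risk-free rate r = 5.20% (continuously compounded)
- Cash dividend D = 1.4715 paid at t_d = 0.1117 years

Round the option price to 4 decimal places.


Answer: Price = 5.8669

Derivation:
PV(D) = D * exp(-r * t_d) = 1.4715 * 0.99420844 = 1.46297771
S_0' = S_0 - PV(D) = 50.7300 - 1.46297771 = 49.26702229
d1 = (ln(S_0'/K) + (r + sigma^2/2)*T) / (sigma*sqrt(T)) = -1.32932074
d2 = d1 - sigma*sqrt(T) = -1.40932074
exp(-rT) = 0.98708414
N(-d1) = 0.90812891; N(-d2) = 0.92062983
P = K * exp(-rT) * N(-d2) - S_0' * N(-d1) = 55.6900 * 0.98708414 * 0.92062983 - 49.26702229 * 0.90812891 = 5.8669


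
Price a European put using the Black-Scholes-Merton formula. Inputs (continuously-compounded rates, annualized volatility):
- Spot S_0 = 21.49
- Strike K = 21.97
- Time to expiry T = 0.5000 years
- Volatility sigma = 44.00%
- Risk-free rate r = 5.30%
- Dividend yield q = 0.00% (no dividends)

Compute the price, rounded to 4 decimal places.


d1 = (ln(S/K) + (r - q + 0.5*sigma^2) * T) / (sigma * sqrt(T)) = 0.16973720
d2 = d1 - sigma * sqrt(T) = -0.14138978
exp(-rT) = 0.97384804; exp(-qT) = 1.00000000
P = K * exp(-rT) * N(-d2) - S_0 * exp(-qT) * N(-d1)
N(-d1) = 0.43260841; N(-d2) = 0.55621899
P = 21.9700 * 0.97384804 * 0.55621899 - 21.4900 * 1.00000000 * 0.43260841 = 2.6038

Answer: Price = 2.6038


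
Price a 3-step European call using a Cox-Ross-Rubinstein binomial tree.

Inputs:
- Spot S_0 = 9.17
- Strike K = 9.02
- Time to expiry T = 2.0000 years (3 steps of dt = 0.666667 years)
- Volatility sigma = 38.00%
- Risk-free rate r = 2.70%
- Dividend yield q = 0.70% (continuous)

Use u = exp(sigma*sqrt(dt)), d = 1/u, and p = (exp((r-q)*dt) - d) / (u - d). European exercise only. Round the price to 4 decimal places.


Answer: Price = V(0,0) = 2.2706

Derivation:
dt = T/N = 0.666667
u = exp(sigma*sqrt(dt)) = 1.363792; d = 1/u = 0.733250
p = (exp((r-q)*dt) - d) / (u - d) = 0.444337
Discount per step: exp(-r*dt) = 0.982161
Stock lattice S(k, i) with i counting down-moves:
  k=0: S(0,0) = 9.1700
  k=1: S(1,0) = 12.5060; S(1,1) = 6.7239
  k=2: S(2,0) = 17.0555; S(2,1) = 9.1700; S(2,2) = 4.9303
  k=3: S(3,0) = 23.2602; S(3,1) = 12.5060; S(3,2) = 6.7239; S(3,3) = 3.6151
Terminal payoffs V(N, i) = max(S_T - K, 0):
  V(3,0) = 14.240192; V(3,1) = 3.485968; V(3,2) = 0.000000; V(3,3) = 0.000000
Backward induction: V(k, i) = exp(-r*dt) * [p * V(k+1, i) + (1-p) * V(k+1, i+1)].
  V(2,0) = exp(-r*dt) * [p*14.240192 + (1-p)*3.485968] = 8.117034
  V(2,1) = exp(-r*dt) * [p*3.485968 + (1-p)*0.000000] = 1.521312
  V(2,2) = exp(-r*dt) * [p*0.000000 + (1-p)*0.000000] = 0.000000
  V(1,0) = exp(-r*dt) * [p*8.117034 + (1-p)*1.521312] = 4.372613
  V(1,1) = exp(-r*dt) * [p*1.521312 + (1-p)*0.000000] = 0.663916
  V(0,0) = exp(-r*dt) * [p*4.372613 + (1-p)*0.663916] = 2.270585


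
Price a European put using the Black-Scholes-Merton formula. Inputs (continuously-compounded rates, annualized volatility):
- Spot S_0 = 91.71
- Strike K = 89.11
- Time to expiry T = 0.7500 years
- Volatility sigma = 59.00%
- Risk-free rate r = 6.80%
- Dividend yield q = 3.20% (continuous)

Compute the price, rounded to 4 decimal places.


Answer: Price = 15.2391

Derivation:
d1 = (ln(S/K) + (r - q + 0.5*sigma^2) * T) / (sigma * sqrt(T)) = 0.36460621
d2 = d1 - sigma * sqrt(T) = -0.14634878
exp(-rT) = 0.95027867; exp(-qT) = 0.97628571
P = K * exp(-rT) * N(-d2) - S_0 * exp(-qT) * N(-d1)
N(-d1) = 0.35770269; N(-d2) = 0.55817697
P = 89.1100 * 0.95027867 * 0.55817697 - 91.7100 * 0.97628571 * 0.35770269 = 15.2391


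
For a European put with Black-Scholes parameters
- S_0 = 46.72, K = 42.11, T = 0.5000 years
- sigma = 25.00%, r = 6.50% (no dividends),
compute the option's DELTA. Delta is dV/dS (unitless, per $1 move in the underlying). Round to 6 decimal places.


Answer: Delta = -0.194919

Derivation:
d1 = 0.8599102732; d2 = 0.6831335779
phi(d1) = 0.2756395150; exp(-qT) = 1.0000000000; exp(-rT) = 0.9680224498
N(-d1) = 0.1949192526
Delta = -exp(-qT) * N(-d1) = -1.0000000000 * 0.1949192526 = -0.194919


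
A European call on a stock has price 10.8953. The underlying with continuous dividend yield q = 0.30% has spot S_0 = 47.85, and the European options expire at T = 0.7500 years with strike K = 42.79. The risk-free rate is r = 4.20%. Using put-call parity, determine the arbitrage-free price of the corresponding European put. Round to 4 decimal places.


Put-call parity: C - P = S_0 * exp(-qT) - K * exp(-rT).
S_0 * exp(-qT) = 47.8500 * 0.99775253 = 47.74245853
K * exp(-rT) = 42.7900 * 0.96899096 = 41.46312303
P = C - S*exp(-qT) + K*exp(-rT)
P = 10.8953 - 47.74245853 + 41.46312303 = 4.6160

Answer: Put price = 4.6160


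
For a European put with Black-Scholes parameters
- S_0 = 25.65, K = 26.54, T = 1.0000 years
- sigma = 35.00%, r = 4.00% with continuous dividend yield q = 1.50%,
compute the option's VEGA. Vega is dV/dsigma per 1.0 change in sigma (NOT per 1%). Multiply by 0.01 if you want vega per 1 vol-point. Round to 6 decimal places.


Answer: Vega = 9.969282

Derivation:
d1 = 0.1489729792; d2 = -0.2010270208
phi(d1) = 0.3945398983; exp(-qT) = 0.9851119396; exp(-rT) = 0.9607894392
Vega = S * exp(-qT) * phi(d1) * sqrt(T) = 25.6500 * 0.9851119396 * 0.3945398983 * 1.0000000000 = 9.969282


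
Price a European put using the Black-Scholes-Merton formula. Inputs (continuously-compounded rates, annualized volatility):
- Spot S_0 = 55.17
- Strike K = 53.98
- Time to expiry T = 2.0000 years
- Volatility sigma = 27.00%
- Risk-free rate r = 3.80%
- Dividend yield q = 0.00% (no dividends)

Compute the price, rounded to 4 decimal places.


Answer: Price = 5.6504

Derivation:
d1 = (ln(S/K) + (r - q + 0.5*sigma^2) * T) / (sigma * sqrt(T)) = 0.44706360
d2 = d1 - sigma * sqrt(T) = 0.06522594
exp(-rT) = 0.92681621; exp(-qT) = 1.00000000
P = K * exp(-rT) * N(-d2) - S_0 * exp(-qT) * N(-d1)
N(-d1) = 0.32741457; N(-d2) = 0.47399705
P = 53.9800 * 0.92681621 * 0.47399705 - 55.1700 * 1.00000000 * 0.32741457 = 5.6504


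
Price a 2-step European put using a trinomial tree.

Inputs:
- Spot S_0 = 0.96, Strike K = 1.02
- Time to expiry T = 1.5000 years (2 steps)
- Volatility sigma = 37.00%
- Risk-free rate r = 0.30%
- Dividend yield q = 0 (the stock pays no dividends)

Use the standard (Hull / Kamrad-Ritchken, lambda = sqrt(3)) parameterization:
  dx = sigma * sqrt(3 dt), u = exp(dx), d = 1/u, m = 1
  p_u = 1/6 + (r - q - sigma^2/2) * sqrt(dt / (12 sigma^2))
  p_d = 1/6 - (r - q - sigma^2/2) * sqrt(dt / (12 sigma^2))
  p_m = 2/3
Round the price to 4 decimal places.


dt = T/N = 0.750000; dx = sigma*sqrt(3*dt) = 0.555000
u = exp(dx) = 1.741941; d = 1/u = 0.574072
p_u = 0.122444, p_m = 0.666667, p_d = 0.210890
Discount per step: exp(-r*dt) = 0.997753
Stock lattice S(k, j) with j the centered position index:
  k=0: S(0,+0) = 0.9600
  k=1: S(1,-1) = 0.5511; S(1,+0) = 0.9600; S(1,+1) = 1.6723
  k=2: S(2,-2) = 0.3164; S(2,-1) = 0.5511; S(2,+0) = 0.9600; S(2,+1) = 1.6723; S(2,+2) = 2.9130
Terminal payoffs V(N, j) = max(K - S_T, 0):
  V(2,-2) = 0.703623; V(2,-1) = 0.468891; V(2,+0) = 0.060000; V(2,+1) = 0.000000; V(2,+2) = 0.000000
Backward induction: V(k, j) = exp(-r*dt) * [p_u * V(k+1, j+1) + p_m * V(k+1, j) + p_d * V(k+1, j-1)]
  V(1,-1) = exp(-r*dt) * [p_u*0.060000 + p_m*0.468891 + p_d*0.703623] = 0.467275
  V(1,+0) = exp(-r*dt) * [p_u*0.000000 + p_m*0.060000 + p_d*0.468891] = 0.138572
  V(1,+1) = exp(-r*dt) * [p_u*0.000000 + p_m*0.000000 + p_d*0.060000] = 0.012625
  V(0,+0) = exp(-r*dt) * [p_u*0.012625 + p_m*0.138572 + p_d*0.467275] = 0.192038

Answer: Price = V(0,0) = 0.1920


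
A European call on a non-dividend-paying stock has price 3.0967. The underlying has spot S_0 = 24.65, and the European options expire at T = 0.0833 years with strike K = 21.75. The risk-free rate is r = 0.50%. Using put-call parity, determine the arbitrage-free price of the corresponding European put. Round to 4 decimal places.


Answer: Put price = 0.1876

Derivation:
Put-call parity: C - P = S_0 * exp(-qT) - K * exp(-rT).
S_0 * exp(-qT) = 24.6500 * 1.00000000 = 24.65000000
K * exp(-rT) = 21.7500 * 0.99958359 = 21.74094301
P = C - S*exp(-qT) + K*exp(-rT)
P = 3.0967 - 24.65000000 + 21.74094301 = 0.1876


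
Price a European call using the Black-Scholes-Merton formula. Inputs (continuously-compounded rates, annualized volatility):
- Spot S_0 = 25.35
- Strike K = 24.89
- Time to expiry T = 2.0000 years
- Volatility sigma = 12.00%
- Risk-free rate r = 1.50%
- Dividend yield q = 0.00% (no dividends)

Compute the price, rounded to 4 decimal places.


Answer: Price = 2.3388

Derivation:
d1 = (ln(S/K) + (r - q + 0.5*sigma^2) * T) / (sigma * sqrt(T)) = 0.36953762
d2 = d1 - sigma * sqrt(T) = 0.19983199
exp(-rT) = 0.97044553; exp(-qT) = 1.00000000
C = S_0 * exp(-qT) * N(d1) - K * exp(-rT) * N(d2)
N(d1) = 0.64413648; N(d2) = 0.57919401
C = 25.3500 * 1.00000000 * 0.64413648 - 24.8900 * 0.97044553 * 0.57919401 = 2.3388


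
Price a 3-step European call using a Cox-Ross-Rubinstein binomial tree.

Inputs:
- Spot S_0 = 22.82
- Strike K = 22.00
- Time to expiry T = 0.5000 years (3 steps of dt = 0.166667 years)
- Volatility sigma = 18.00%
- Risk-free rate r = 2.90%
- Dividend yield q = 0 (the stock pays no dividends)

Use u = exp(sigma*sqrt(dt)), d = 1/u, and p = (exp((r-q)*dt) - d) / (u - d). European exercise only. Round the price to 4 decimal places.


dt = T/N = 0.166667
u = exp(sigma*sqrt(dt)) = 1.076252; d = 1/u = 0.929150
p = (exp((r-q)*dt) - d) / (u - d) = 0.514574
Discount per step: exp(-r*dt) = 0.995178
Stock lattice S(k, i) with i counting down-moves:
  k=0: S(0,0) = 22.8200
  k=1: S(1,0) = 24.5601; S(1,1) = 21.2032
  k=2: S(2,0) = 26.4328; S(2,1) = 22.8200; S(2,2) = 19.7010
  k=3: S(3,0) = 28.4484; S(3,1) = 24.5601; S(3,2) = 21.2032; S(3,3) = 18.3052
Terminal payoffs V(N, i) = max(S_T - K, 0):
  V(3,0) = 6.448386; V(3,1) = 2.560072; V(3,2) = 0.000000; V(3,3) = 0.000000
Backward induction: V(k, i) = exp(-r*dt) * [p * V(k+1, i) + (1-p) * V(k+1, i+1)].
  V(2,0) = exp(-r*dt) * [p*6.448386 + (1-p)*2.560072] = 4.538905
  V(2,1) = exp(-r*dt) * [p*2.560072 + (1-p)*0.000000] = 1.310994
  V(2,2) = exp(-r*dt) * [p*0.000000 + (1-p)*0.000000] = 0.000000
  V(1,0) = exp(-r*dt) * [p*4.538905 + (1-p)*1.310994] = 2.957662
  V(1,1) = exp(-r*dt) * [p*1.310994 + (1-p)*0.000000] = 0.671350
  V(0,0) = exp(-r*dt) * [p*2.957662 + (1-p)*0.671350] = 1.838917

Answer: Price = V(0,0) = 1.8389


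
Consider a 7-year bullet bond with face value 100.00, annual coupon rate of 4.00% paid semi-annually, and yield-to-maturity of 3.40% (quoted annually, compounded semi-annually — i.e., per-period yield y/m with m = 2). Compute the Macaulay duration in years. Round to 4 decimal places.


Coupon per period c = face * coupon_rate / m = 2.000000
Periods per year m = 2; per-period yield y/m = 0.017000
Number of cashflows N = 14
Cashflows (t years, CF_t, discount factor 1/(1+y/m)^(m*t), PV):
  t = 0.5000: CF_t = 2.000000, DF = 0.983284, PV = 1.966568
  t = 1.0000: CF_t = 2.000000, DF = 0.966848, PV = 1.933696
  t = 1.5000: CF_t = 2.000000, DF = 0.950686, PV = 1.901372
  t = 2.0000: CF_t = 2.000000, DF = 0.934795, PV = 1.869589
  t = 2.5000: CF_t = 2.000000, DF = 0.919169, PV = 1.838337
  t = 3.0000: CF_t = 2.000000, DF = 0.903804, PV = 1.807608
  t = 3.5000: CF_t = 2.000000, DF = 0.888696, PV = 1.777392
  t = 4.0000: CF_t = 2.000000, DF = 0.873841, PV = 1.747682
  t = 4.5000: CF_t = 2.000000, DF = 0.859234, PV = 1.718468
  t = 5.0000: CF_t = 2.000000, DF = 0.844871, PV = 1.689742
  t = 5.5000: CF_t = 2.000000, DF = 0.830748, PV = 1.661497
  t = 6.0000: CF_t = 2.000000, DF = 0.816862, PV = 1.633724
  t = 6.5000: CF_t = 2.000000, DF = 0.803207, PV = 1.606414
  t = 7.0000: CF_t = 102.000000, DF = 0.789781, PV = 80.557658
Price P = sum_t PV_t = 103.709748
Macaulay numerator sum_t t * PV_t:
  t * PV_t at t = 0.5000: 0.983284
  t * PV_t at t = 1.0000: 1.933696
  t * PV_t at t = 1.5000: 2.852058
  t * PV_t at t = 2.0000: 3.739178
  t * PV_t at t = 2.5000: 4.595844
  t * PV_t at t = 3.0000: 5.422824
  t * PV_t at t = 3.5000: 6.220873
  t * PV_t at t = 4.0000: 6.990727
  t * PV_t at t = 4.5000: 7.733105
  t * PV_t at t = 5.0000: 8.448711
  t * PV_t at t = 5.5000: 9.138232
  t * PV_t at t = 6.0000: 9.802341
  t * PV_t at t = 6.5000: 10.441694
  t * PV_t at t = 7.0000: 563.903605
Macaulay duration D = (sum_t t * PV_t) / P = 642.206174 / 103.709748 = 6.192341

Answer: Macaulay duration = 6.1923 years


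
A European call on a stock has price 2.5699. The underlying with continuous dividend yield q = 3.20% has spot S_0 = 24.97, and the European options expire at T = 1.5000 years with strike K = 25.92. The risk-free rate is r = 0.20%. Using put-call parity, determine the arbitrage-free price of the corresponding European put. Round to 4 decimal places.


Answer: Put price = 4.6125

Derivation:
Put-call parity: C - P = S_0 * exp(-qT) - K * exp(-rT).
S_0 * exp(-qT) = 24.9700 * 0.95313379 = 23.79975066
K * exp(-rT) = 25.9200 * 0.99700450 = 25.84235652
P = C - S*exp(-qT) + K*exp(-rT)
P = 2.5699 - 23.79975066 + 25.84235652 = 4.6125


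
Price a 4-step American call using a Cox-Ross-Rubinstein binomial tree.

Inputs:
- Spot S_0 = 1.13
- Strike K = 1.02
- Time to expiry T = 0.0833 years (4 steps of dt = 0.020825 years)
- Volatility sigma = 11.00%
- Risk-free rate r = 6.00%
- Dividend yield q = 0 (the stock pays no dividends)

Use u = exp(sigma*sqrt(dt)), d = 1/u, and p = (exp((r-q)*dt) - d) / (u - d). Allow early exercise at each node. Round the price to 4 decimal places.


Answer: Price = V(0,0) = 0.1151

Derivation:
dt = T/N = 0.020825
u = exp(sigma*sqrt(dt)) = 1.016001; d = 1/u = 0.984251
p = (exp((r-q)*dt) - d) / (u - d) = 0.535411
Discount per step: exp(-r*dt) = 0.998751
Stock lattice S(k, i) with i counting down-moves:
  k=0: S(0,0) = 1.1300
  k=1: S(1,0) = 1.1481; S(1,1) = 1.1122
  k=2: S(2,0) = 1.1665; S(2,1) = 1.1300; S(2,2) = 1.0947
  k=3: S(3,0) = 1.1851; S(3,1) = 1.1481; S(3,2) = 1.1122; S(3,3) = 1.0774
  k=4: S(4,0) = 1.2041; S(4,1) = 1.1665; S(4,2) = 1.1300; S(4,3) = 1.0947; S(4,4) = 1.0605
Terminal payoffs V(N, i) = max(S_T - K, 0):
  V(4,0) = 0.184077; V(4,1) = 0.146451; V(4,2) = 0.110000; V(4,3) = 0.074688; V(4,4) = 0.040480
Backward induction: V(k, i) = exp(-r*dt) * [p * V(k+1, i) + (1-p) * V(k+1, i+1)]; then take max(V_cont, immediate exercise) for American.
  V(3,0) = exp(-r*dt) * [p*0.184077 + (1-p)*0.146451] = 0.166388; exercise = 0.165115; V(3,0) = max -> 0.166388
  V(3,1) = exp(-r*dt) * [p*0.146451 + (1-p)*0.110000] = 0.129354; exercise = 0.128081; V(3,1) = max -> 0.129354
  V(3,2) = exp(-r*dt) * [p*0.110000 + (1-p)*0.074688] = 0.093478; exercise = 0.092204; V(3,2) = max -> 0.093478
  V(3,3) = exp(-r*dt) * [p*0.074688 + (1-p)*0.040480] = 0.058722; exercise = 0.057449; V(3,3) = max -> 0.058722
  V(2,0) = exp(-r*dt) * [p*0.166388 + (1-p)*0.129354] = 0.148996; exercise = 0.146451; V(2,0) = max -> 0.148996
  V(2,1) = exp(-r*dt) * [p*0.129354 + (1-p)*0.093478] = 0.112546; exercise = 0.110000; V(2,1) = max -> 0.112546
  V(2,2) = exp(-r*dt) * [p*0.093478 + (1-p)*0.058722] = 0.077234; exercise = 0.074688; V(2,2) = max -> 0.077234
  V(1,0) = exp(-r*dt) * [p*0.148996 + (1-p)*0.112546] = 0.131897; exercise = 0.128081; V(1,0) = max -> 0.131897
  V(1,1) = exp(-r*dt) * [p*0.112546 + (1-p)*0.077234] = 0.096020; exercise = 0.092204; V(1,1) = max -> 0.096020
  V(0,0) = exp(-r*dt) * [p*0.131897 + (1-p)*0.096020] = 0.115085; exercise = 0.110000; V(0,0) = max -> 0.115085


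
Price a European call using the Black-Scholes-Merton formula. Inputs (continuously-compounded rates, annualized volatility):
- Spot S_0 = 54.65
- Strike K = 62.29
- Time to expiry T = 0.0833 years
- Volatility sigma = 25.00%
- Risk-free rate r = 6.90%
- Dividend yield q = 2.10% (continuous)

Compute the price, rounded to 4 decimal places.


d1 = (ln(S/K) + (r - q + 0.5*sigma^2) * T) / (sigma * sqrt(T)) = -1.72200515
d2 = d1 - sigma * sqrt(T) = -1.79415950
exp(-rT) = 0.99426879; exp(-qT) = 0.99825223
C = S_0 * exp(-qT) * N(d1) - K * exp(-rT) * N(d2)
N(d1) = 0.04253429; N(d2) = 0.03639386
C = 54.6500 * 0.99825223 * 0.04253429 - 62.2900 * 0.99426879 * 0.03639386 = 0.0665

Answer: Price = 0.0665


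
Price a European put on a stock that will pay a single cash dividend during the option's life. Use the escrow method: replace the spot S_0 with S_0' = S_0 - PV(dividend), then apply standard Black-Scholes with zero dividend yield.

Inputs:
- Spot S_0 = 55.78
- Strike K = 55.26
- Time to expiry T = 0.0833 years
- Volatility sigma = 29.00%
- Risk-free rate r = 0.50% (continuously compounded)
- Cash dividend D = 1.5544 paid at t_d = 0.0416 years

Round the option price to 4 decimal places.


PV(D) = D * exp(-r * t_d) = 1.5544 * 0.99979202 = 1.55407672
S_0' = S_0 - PV(D) = 55.7800 - 1.55407672 = 54.22592328
d1 = (ln(S_0'/K) + (r + sigma^2/2)*T) / (sigma*sqrt(T)) = -0.17886669
d2 = d1 - sigma*sqrt(T) = -0.26256574
exp(-rT) = 0.99958359
N(-d1) = 0.57097881; N(-d2) = 0.60355734
P = K * exp(-rT) * N(-d2) - S_0' * N(-d1) = 55.2600 * 0.99958359 * 0.60355734 - 54.22592328 * 0.57097881 = 2.3768

Answer: Price = 2.3768


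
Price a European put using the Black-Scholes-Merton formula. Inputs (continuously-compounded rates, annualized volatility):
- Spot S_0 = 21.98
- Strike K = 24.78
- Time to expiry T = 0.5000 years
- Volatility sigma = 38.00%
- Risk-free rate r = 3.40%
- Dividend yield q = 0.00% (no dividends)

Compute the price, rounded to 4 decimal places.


d1 = (ln(S/K) + (r - q + 0.5*sigma^2) * T) / (sigma * sqrt(T)) = -0.24861847
d2 = d1 - sigma * sqrt(T) = -0.51731905
exp(-rT) = 0.98314368; exp(-qT) = 1.00000000
P = K * exp(-rT) * N(-d2) - S_0 * exp(-qT) * N(-d1)
N(-d1) = 0.59817204; N(-d2) = 0.69753327
P = 24.7800 * 0.98314368 * 0.69753327 - 21.9800 * 1.00000000 * 0.59817204 = 3.8457

Answer: Price = 3.8457


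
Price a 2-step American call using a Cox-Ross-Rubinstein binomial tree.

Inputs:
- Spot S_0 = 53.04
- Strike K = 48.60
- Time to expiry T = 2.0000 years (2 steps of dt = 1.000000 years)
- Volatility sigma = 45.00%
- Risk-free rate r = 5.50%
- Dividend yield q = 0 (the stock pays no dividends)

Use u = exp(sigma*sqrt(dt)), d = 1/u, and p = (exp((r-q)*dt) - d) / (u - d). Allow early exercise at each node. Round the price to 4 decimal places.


Answer: Price = V(0,0) = 16.8258

Derivation:
dt = T/N = 1.000000
u = exp(sigma*sqrt(dt)) = 1.568312; d = 1/u = 0.637628
p = (exp((r-q)*dt) - d) / (u - d) = 0.450112
Discount per step: exp(-r*dt) = 0.946485
Stock lattice S(k, i) with i counting down-moves:
  k=0: S(0,0) = 53.0400
  k=1: S(1,0) = 83.1833; S(1,1) = 33.8198
  k=2: S(2,0) = 130.4573; S(2,1) = 53.0400; S(2,2) = 21.5645
Terminal payoffs V(N, i) = max(S_T - K, 0):
  V(2,0) = 81.857349; V(2,1) = 4.440000; V(2,2) = 0.000000
Backward induction: V(k, i) = exp(-r*dt) * [p * V(k+1, i) + (1-p) * V(k+1, i+1)]; then take max(V_cont, immediate exercise) for American.
  V(1,0) = exp(-r*dt) * [p*81.857349 + (1-p)*4.440000] = 37.184100; exercise = 34.583278; V(1,0) = max -> 37.184100
  V(1,1) = exp(-r*dt) * [p*4.440000 + (1-p)*0.000000] = 1.891550; exercise = 0.000000; V(1,1) = max -> 1.891550
  V(0,0) = exp(-r*dt) * [p*37.184100 + (1-p)*1.891550] = 16.825823; exercise = 4.440000; V(0,0) = max -> 16.825823


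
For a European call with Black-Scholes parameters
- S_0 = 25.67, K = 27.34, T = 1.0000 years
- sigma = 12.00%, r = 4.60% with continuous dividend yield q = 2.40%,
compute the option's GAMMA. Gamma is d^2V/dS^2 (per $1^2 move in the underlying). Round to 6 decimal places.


d1 = -0.2818986368; d2 = -0.4018986368
phi(d1) = 0.3834017232; exp(-qT) = 0.9762857098; exp(-rT) = 0.9550419622
Gamma = exp(-qT) * phi(d1) / (S * sigma * sqrt(T)) = 0.9762857098 * 0.3834017232 / (25.6700 * 0.1200 * 1.0000000000) = 0.121513

Answer: Gamma = 0.121513


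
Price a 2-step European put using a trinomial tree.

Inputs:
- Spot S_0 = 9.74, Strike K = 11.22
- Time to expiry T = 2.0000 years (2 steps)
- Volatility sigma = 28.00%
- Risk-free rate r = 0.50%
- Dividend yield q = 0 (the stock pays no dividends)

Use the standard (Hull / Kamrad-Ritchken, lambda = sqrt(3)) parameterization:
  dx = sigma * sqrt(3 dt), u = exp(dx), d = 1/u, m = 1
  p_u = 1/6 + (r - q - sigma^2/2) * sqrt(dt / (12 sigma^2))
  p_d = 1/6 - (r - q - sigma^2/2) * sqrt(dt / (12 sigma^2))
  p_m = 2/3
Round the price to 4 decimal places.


Answer: Price = V(0,0) = 2.4251

Derivation:
dt = T/N = 1.000000; dx = sigma*sqrt(3*dt) = 0.484974
u = exp(dx) = 1.624133; d = 1/u = 0.615713
p_u = 0.131407, p_m = 0.666667, p_d = 0.201926
Discount per step: exp(-r*dt) = 0.995012
Stock lattice S(k, j) with j the centered position index:
  k=0: S(0,+0) = 9.7400
  k=1: S(1,-1) = 5.9970; S(1,+0) = 9.7400; S(1,+1) = 15.8191
  k=2: S(2,-2) = 3.6925; S(2,-1) = 5.9970; S(2,+0) = 9.7400; S(2,+1) = 15.8191; S(2,+2) = 25.6923
Terminal payoffs V(N, j) = max(K - S_T, 0):
  V(2,-2) = 7.527541; V(2,-1) = 5.222955; V(2,+0) = 1.480000; V(2,+1) = 0.000000; V(2,+2) = 0.000000
Backward induction: V(k, j) = exp(-r*dt) * [p_u * V(k+1, j+1) + p_m * V(k+1, j) + p_d * V(k+1, j-1)]
  V(1,-1) = exp(-r*dt) * [p_u*1.480000 + p_m*5.222955 + p_d*7.527541] = 5.170543
  V(1,+0) = exp(-r*dt) * [p_u*0.000000 + p_m*1.480000 + p_d*5.222955] = 2.031137
  V(1,+1) = exp(-r*dt) * [p_u*0.000000 + p_m*0.000000 + p_d*1.480000] = 0.297360
  V(0,+0) = exp(-r*dt) * [p_u*0.297360 + p_m*2.031137 + p_d*5.170543] = 2.425080


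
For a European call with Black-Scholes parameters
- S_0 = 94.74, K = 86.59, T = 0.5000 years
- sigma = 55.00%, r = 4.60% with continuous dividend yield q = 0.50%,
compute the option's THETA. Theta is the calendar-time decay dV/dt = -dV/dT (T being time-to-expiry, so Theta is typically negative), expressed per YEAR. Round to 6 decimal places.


d1 = 0.4784592061; d2 = 0.0895504764
phi(d1) = 0.3557951486; exp(-qT) = 0.9975031224; exp(-rT) = 0.9772624838
Theta = -S*exp(-qT)*phi(d1)*sigma/(2*sqrt(T)) - r*K*exp(-rT)*N(d2) + q*S*exp(-qT)*N(d1)
N(d1) = 0.6838382987; N(d2) = 0.5356777799; sqrt(T) = 0.7071067812
Term 1 = -94.7400 * 0.9975031224 * 0.3557951486 * 0.5500 / (2 * 0.7071067812) = -13.0766156136
Term 2 = -0.0460 * 86.5900 * 0.9772624838 * 0.5356777799 = -2.0851650179
Term 3 = 0.0050 * 94.7400 * 0.9975031224 * 0.6838382987 = 0.3231253780
Theta = -13.0766156136 + (-2.0851650179) + (0.3231253780) = -14.838655

Answer: Theta = -14.838655


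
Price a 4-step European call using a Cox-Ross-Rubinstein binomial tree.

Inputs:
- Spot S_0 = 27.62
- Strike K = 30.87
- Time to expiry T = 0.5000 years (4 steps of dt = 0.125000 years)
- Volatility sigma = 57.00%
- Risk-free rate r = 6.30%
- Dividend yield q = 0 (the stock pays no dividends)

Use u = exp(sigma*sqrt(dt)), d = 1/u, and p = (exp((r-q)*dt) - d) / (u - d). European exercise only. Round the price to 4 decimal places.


Answer: Price = V(0,0) = 3.6792

Derivation:
dt = T/N = 0.125000
u = exp(sigma*sqrt(dt)) = 1.223267; d = 1/u = 0.817483
p = (exp((r-q)*dt) - d) / (u - d) = 0.469272
Discount per step: exp(-r*dt) = 0.992156
Stock lattice S(k, i) with i counting down-moves:
  k=0: S(0,0) = 27.6200
  k=1: S(1,0) = 33.7866; S(1,1) = 22.5789
  k=2: S(2,0) = 41.3301; S(2,1) = 27.6200; S(2,2) = 18.4578
  k=3: S(3,0) = 50.5578; S(3,1) = 33.7866; S(3,2) = 22.5789; S(3,3) = 15.0890
  k=4: S(4,0) = 61.8457; S(4,1) = 41.3301; S(4,2) = 27.6200; S(4,3) = 18.4578; S(4,4) = 12.3350
Terminal payoffs V(N, i) = max(S_T - K, 0):
  V(4,0) = 30.975657; V(4,1) = 10.460099; V(4,2) = 0.000000; V(4,3) = 0.000000; V(4,4) = 0.000000
Backward induction: V(k, i) = exp(-r*dt) * [p * V(k+1, i) + (1-p) * V(k+1, i+1)].
  V(3,0) = exp(-r*dt) * [p*30.975657 + (1-p)*10.460099] = 19.929907
  V(3,1) = exp(-r*dt) * [p*10.460099 + (1-p)*0.000000] = 4.870127
  V(3,2) = exp(-r*dt) * [p*0.000000 + (1-p)*0.000000] = 0.000000
  V(3,3) = exp(-r*dt) * [p*0.000000 + (1-p)*0.000000] = 0.000000
  V(2,0) = exp(-r*dt) * [p*19.929907 + (1-p)*4.870127] = 11.843622
  V(2,1) = exp(-r*dt) * [p*4.870127 + (1-p)*0.000000] = 2.267487
  V(2,2) = exp(-r*dt) * [p*0.000000 + (1-p)*0.000000] = 0.000000
  V(1,0) = exp(-r*dt) * [p*11.843622 + (1-p)*2.267487] = 6.708262
  V(1,1) = exp(-r*dt) * [p*2.267487 + (1-p)*0.000000] = 1.055721
  V(0,0) = exp(-r*dt) * [p*6.708262 + (1-p)*1.055721] = 3.679212
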